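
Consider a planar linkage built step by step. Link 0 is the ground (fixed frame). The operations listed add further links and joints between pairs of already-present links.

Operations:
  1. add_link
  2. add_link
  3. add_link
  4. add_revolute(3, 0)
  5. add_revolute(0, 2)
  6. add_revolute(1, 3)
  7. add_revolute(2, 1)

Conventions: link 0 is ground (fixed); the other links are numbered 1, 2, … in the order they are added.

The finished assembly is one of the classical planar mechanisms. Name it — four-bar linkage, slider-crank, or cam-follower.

links: 4 (incl. ground); joints: 4 revolute, 0 prismatic, 0 higher (cam) pair, forming one closed loop
4 links in a single 4R loop → four-bar linkage

four-bar linkage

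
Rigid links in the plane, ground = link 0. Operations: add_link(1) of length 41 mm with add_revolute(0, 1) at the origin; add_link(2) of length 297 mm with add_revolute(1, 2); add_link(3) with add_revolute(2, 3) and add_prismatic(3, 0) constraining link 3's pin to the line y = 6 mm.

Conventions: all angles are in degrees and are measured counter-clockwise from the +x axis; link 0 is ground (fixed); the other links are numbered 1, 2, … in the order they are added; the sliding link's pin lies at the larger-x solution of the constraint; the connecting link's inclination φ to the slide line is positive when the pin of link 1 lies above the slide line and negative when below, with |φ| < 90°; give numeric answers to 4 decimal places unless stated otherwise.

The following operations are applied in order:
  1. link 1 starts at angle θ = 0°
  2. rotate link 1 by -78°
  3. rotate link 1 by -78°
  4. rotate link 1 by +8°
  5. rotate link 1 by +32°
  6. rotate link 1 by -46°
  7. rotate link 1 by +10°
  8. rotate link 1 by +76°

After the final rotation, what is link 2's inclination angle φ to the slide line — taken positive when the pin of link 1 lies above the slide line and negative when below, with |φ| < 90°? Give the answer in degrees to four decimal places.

geometry: r = 41 mm, L = 297 mm, e = 6 mm; θ starts at 0°
rotate link 1 by -78°: θ ← 0° -78° = -78°
rotate link 1 by -78°: θ ← -78° -78° = -156°
rotate link 1 by +8°: θ ← -156° +8° = -148°
rotate link 1 by +32°: θ ← -148° +32° = -116°
rotate link 1 by -46°: θ ← -116° -46° = -162°
rotate link 1 by +10°: θ ← -162° +10° = -152°
rotate link 1 by +76°: θ ← -152° +76° = -76°
h = r sin θ − e = -39.782125 − 6 = -45.782125
sin φ = h / L = -45.782125 / 297 = -0.15414857
φ = arcsin(-0.15414857) = -8.867419°

-8.8674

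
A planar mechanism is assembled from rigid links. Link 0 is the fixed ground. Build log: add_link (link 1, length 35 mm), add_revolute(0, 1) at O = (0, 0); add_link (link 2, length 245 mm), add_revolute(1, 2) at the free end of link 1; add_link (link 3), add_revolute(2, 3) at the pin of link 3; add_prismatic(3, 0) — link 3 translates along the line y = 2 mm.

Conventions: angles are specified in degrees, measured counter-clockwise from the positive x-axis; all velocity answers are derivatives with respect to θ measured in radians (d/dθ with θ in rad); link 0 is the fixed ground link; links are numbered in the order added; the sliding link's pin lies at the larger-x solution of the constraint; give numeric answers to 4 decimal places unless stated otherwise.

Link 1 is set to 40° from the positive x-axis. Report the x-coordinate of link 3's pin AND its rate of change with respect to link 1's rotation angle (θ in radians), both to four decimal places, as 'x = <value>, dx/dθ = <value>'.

geometry: r = 35 mm, L = 245 mm, e = 2 mm
crank pin P = (r cos θ, r sin θ) = (26.811556, 22.497566)
h = r sin θ − e = 22.497566 − 2 = 20.497566
x = r cos θ + √(L² − h²) = 26.811556 + 244.141045 = 270.952600
dx/dθ = −r sin θ − h·r cos θ/√(L² − h²) (θ in radians; h = 20.497566) = -24.748608

x = 270.9526, dx/dθ = -24.7486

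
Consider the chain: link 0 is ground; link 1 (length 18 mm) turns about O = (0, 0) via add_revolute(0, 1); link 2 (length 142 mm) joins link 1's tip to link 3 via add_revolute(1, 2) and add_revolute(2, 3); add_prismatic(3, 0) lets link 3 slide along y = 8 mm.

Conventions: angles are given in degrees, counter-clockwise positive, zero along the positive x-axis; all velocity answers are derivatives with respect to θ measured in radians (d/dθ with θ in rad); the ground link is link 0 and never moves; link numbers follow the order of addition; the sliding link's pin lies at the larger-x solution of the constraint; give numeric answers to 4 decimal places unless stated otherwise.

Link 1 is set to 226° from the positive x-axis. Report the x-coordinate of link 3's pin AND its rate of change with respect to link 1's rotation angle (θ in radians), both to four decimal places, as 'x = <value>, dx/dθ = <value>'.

geometry: r = 18 mm, L = 142 mm, e = 8 mm
crank pin P = (r cos θ, r sin θ) = (-12.503851, -12.948116)
h = r sin θ − e = -12.948116 − 8 = -20.948116
x = r cos θ + √(L² − h²) = -12.503851 + 140.446347 = 127.942496
dx/dθ = −r sin θ − h·r cos θ/√(L² − h²) (θ in radians; h = -20.948116) = 11.083119

x = 127.9425, dx/dθ = 11.0831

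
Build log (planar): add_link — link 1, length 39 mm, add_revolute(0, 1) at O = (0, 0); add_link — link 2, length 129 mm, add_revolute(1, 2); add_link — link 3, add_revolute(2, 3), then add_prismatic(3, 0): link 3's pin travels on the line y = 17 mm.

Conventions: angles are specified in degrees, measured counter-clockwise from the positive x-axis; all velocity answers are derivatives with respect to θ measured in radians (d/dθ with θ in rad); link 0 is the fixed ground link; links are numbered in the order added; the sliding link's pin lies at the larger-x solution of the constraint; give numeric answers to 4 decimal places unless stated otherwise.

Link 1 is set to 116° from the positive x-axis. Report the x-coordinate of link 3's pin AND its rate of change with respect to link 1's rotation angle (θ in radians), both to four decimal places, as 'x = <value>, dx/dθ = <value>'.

geometry: r = 39 mm, L = 129 mm, e = 17 mm
crank pin P = (r cos θ, r sin θ) = (-17.096475, 35.052968)
h = r sin θ − e = 35.052968 − 17 = 18.052968
x = r cos θ + √(L² − h²) = -17.096475 + 127.730538 = 110.634063
dx/dθ = −r sin θ − h·r cos θ/√(L² − h²) (θ in radians; h = 18.052968) = -32.636615

x = 110.6341, dx/dθ = -32.6366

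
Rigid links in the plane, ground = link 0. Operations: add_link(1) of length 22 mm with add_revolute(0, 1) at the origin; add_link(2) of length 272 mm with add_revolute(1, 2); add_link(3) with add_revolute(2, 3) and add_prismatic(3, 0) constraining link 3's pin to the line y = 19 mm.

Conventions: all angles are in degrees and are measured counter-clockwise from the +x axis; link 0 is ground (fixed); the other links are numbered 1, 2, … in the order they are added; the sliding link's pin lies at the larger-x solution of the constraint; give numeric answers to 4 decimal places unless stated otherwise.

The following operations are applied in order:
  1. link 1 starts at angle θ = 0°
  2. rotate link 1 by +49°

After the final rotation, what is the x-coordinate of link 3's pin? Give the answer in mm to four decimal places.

geometry: r = 22 mm, L = 272 mm, e = 19 mm; θ starts at 0°
rotate link 1 by +49°: θ ← 0° +49° = 49°
crank pin P = (r cos θ, r sin θ) = (14.433299, 16.603611)
h = r sin θ − e = 16.603611 − 19 = -2.396389
x = r cos θ + √(L² − h²) = 14.433299 + 271.989443 = 286.422742

286.4227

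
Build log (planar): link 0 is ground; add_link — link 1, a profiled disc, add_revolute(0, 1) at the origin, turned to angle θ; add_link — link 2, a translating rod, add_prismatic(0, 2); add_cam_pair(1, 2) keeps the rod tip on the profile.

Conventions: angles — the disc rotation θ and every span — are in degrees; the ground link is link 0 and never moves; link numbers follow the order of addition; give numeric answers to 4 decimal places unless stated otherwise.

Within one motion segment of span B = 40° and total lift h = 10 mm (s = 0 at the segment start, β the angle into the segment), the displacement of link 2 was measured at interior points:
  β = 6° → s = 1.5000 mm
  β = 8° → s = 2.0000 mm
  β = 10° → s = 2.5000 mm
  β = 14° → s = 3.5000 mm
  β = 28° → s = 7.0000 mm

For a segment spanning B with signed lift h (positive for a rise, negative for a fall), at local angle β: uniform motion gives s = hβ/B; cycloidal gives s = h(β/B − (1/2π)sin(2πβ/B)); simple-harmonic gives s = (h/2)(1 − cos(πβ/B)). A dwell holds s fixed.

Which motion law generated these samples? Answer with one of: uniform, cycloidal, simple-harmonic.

candidates at β/B = r: uniform s = h·r (linear in β); cycloidal s = h·(r − sin(2πr)/(2π)); simple-harmonic s = (h/2)(1 − cos(πr))
β=6°: printed 1.5000 | uniform 1.5000, cycloidal 0.2124, simple-harmonic 0.5450
β=8°: printed 2.0000 | uniform 2.0000, cycloidal 0.4863, simple-harmonic 0.9549
β=10°: printed 2.5000 | uniform 2.5000, cycloidal 0.9085, simple-harmonic 1.4645
β=14°: printed 3.5000 | uniform 3.5000, cycloidal 2.2124, simple-harmonic 2.7300
β=28°: printed 7.0000 | uniform 7.0000, cycloidal 8.5137, simple-harmonic 7.9389
only one law matches every sample → uniform

uniform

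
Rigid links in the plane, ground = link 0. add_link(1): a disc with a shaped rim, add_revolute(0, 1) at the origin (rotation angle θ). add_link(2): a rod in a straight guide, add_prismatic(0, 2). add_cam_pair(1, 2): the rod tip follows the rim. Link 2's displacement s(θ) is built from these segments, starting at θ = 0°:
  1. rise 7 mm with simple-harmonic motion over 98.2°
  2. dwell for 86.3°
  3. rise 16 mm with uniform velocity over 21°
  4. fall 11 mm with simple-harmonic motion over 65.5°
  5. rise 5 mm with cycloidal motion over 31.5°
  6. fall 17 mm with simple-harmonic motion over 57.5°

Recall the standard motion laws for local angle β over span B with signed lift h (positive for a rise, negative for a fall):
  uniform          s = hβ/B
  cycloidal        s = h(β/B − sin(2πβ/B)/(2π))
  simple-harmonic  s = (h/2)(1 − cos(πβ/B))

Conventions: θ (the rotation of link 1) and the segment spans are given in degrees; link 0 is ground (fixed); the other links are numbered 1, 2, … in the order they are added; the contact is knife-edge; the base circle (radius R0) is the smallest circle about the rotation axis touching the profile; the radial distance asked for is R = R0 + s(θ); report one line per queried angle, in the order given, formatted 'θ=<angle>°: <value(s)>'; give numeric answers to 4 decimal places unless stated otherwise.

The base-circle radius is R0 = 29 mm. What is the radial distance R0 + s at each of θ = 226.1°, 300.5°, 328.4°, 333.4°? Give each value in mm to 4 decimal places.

segment 1 (0° to 98.2°, simple-harmonic, h = 7) is passed completely: s = 0.0000 + (7) = 7.0000
segment 2 (98.2° to 184.5°, dwell): s unchanged at 7.0000
segment 3 (184.5° to 205.5°, uniform, h = 16) is passed completely: s = 7.0000 + (16) = 23.0000
θ = 226.1° falls in segment 4 (205.5° to 271°, simple-harmonic, h = -11): β = 226.1 − 205.5 = 20.6°, B = 65.5°; Δs = -11/2·(1 − cos(π·0.3145)) = -2.4732; s = 23.0000 − 2.4732 = 20.5268
segment 4 (205.5° to 271°, simple-harmonic, h = -11) is passed completely: s = 23.0000 + (-11) = 12.0000
θ = 300.5° falls in segment 5 (271° to 302.5°, cycloidal, h = 5): β = 300.5 − 271 = 29.5°, B = 31.5°; Δs = 5·(0.9365 − sin(2π·0.9365)/(2π)) = 4.9916; s = 12.0000 + 4.9916 = 16.9916
segment 5 (271° to 302.5°, cycloidal, h = 5) is passed completely: s = 12.0000 + (5) = 17.0000
θ = 328.4° falls in segment 6 (302.5° to 360°, simple-harmonic, h = -17): β = 328.4 − 302.5 = 25.9°, B = 57.5°; Δs = -17/2·(1 − cos(π·0.4504)) = -7.1818; s = 17.0000 − 7.1818 = 9.8182
θ = 333.4° falls in segment 6 (302.5° to 360°, simple-harmonic, h = -17): β = 333.4 − 302.5 = 30.9°, B = 57.5°; Δs = -17/2·(1 − cos(π·0.5374)) = -9.4962; s = 17.0000 − 9.4962 = 7.5038
θ=226.1°: R = R0 + s = 29 + 20.5268 = 49.5268
θ=300.5°: R = R0 + s = 29 + 16.9916 = 45.9916
θ=328.4°: R = R0 + s = 29 + 9.8182 = 38.8182
θ=333.4°: R = R0 + s = 29 + 7.5038 = 36.5038

θ=226.1°: 49.5268
θ=300.5°: 45.9916
θ=328.4°: 38.8182
θ=333.4°: 36.5038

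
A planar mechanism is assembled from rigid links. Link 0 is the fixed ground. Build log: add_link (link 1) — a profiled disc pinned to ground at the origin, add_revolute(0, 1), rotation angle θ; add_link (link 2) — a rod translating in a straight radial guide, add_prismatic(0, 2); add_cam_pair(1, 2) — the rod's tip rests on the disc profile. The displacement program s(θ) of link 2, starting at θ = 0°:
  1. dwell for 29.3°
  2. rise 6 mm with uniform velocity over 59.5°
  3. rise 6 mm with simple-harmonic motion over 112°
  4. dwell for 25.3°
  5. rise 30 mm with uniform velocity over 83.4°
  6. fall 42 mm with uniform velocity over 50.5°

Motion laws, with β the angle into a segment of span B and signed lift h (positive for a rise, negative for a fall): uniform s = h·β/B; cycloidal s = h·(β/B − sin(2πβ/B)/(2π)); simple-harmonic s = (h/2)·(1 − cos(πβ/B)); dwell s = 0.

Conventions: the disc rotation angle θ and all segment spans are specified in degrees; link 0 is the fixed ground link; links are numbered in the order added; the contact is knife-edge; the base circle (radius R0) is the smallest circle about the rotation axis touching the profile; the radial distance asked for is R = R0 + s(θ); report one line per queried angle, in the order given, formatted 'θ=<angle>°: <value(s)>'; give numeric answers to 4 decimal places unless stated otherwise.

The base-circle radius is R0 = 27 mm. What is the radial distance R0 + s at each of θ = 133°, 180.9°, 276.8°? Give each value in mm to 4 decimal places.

seg 1 [0°–29.3°] dwell: s stays 0.0000
seg 2 [29.3°–88.8°] uniform, h=6: full span → s += 6 → s = 6.0000
seg 3 [88.8°–200.8°] simple-harmonic, h=6: θ=133° here. β=44.2, B=112. 6/2·(1 − cos(π·0.3946)) = 2.0251 → s = 8.0251
seg 3 [88.8°–200.8°] simple-harmonic, h=6: θ=180.9° here. β=92.1, B=112. 6/2·(1 − cos(π·0.8223)) = 5.5446 → s = 11.5446
seg 3 [88.8°–200.8°] simple-harmonic, h=6: full span → s += 6 → s = 12.0000
seg 4 [200.8°–226.1°] dwell: s stays 12.0000
seg 5 [226.1°–309.5°] uniform, h=30: θ=276.8° here. β=50.7, B=83.4. 30·50.7/83.4 = 18.2374 → s = 30.2374
θ=133°: R = R0 + s = 27 + 8.0251 = 35.0251
θ=180.9°: R = R0 + s = 27 + 11.5446 = 38.5446
θ=276.8°: R = R0 + s = 27 + 30.2374 = 57.2374

θ=133°: 35.0251
θ=180.9°: 38.5446
θ=276.8°: 57.2374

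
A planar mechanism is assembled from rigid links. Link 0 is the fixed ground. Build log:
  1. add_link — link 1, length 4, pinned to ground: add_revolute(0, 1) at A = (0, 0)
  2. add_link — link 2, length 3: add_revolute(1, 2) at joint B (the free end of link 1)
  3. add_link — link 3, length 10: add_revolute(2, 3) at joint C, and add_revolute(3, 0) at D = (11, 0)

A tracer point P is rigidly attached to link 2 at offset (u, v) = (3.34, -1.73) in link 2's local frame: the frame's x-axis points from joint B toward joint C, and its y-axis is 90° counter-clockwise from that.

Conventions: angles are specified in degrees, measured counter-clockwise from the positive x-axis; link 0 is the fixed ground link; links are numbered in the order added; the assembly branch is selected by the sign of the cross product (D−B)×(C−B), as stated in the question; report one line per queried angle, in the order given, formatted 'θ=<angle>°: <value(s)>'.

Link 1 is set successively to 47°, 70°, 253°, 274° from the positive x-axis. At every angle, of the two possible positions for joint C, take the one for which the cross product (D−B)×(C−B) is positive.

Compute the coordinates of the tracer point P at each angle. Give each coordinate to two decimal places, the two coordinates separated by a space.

A=(0,0), D=(11.00,0)
θ=47°: B = A + 4.00·(cos47°, sin47°) = (2.7280, 2.9254)
θ=47°: |BD| = 8.7741
θ=47°: circle(B,3.00) ∩ circle(D,10.00): a=-0.7987, h=2.8917
θ=47°:   candidates: C₊=(2.9391,5.9180) cross=25.372; C₋=(1.0108,0.4655) cross=-25.372
θ=47°:   branch + wants cross > 0 → take C=(2.9391,5.9180) (cross=25.372)
θ=47°: ex = (C−B)/|BC| = (0.0704,0.9975); ey = (-0.9975,0.0704)
θ=47°: P = B + 3.34·ex + -1.73·ey = (4.6888,6.1354)
θ=70°: B = A + 4.00·(cos70°, sin70°) = (1.3681, 3.7588)
θ=70°: |BD| = 10.3394
θ=70°: circle(B,3.00) ∩ circle(D,10.00): a=0.7690, h=2.8998
θ=70°:   candidates: C₊=(3.1387,6.1806) cross=29.982; C₋=(1.0303,0.7778) cross=-29.982
θ=70°:   branch + wants cross > 0 → take C=(3.1387,6.1806) (cross=29.982)
θ=70°: ex = (C−B)/|BC| = (0.5902,0.8073); ey = (-0.8073,0.5902)
θ=70°: P = B + 3.34·ex + -1.73·ey = (4.7359,5.4340)
θ=253°: B = A + 4.00·(cos253°, sin253°) = (-1.1695, -3.8252)
θ=253°: |BD| = 12.7565
θ=253°: circle(B,3.00) ∩ circle(D,10.00): a=2.8115, h=1.0468
θ=253°:   candidates: C₊=(1.1987,-1.9836) cross=13.353; C₋=(1.8265,-3.9808) cross=-13.353
θ=253°:   branch + wants cross > 0 → take C=(1.1987,-1.9836) (cross=13.353)
θ=253°: ex = (C−B)/|BC| = (0.7894,0.6139); ey = (-0.6139,0.7894)
θ=253°: P = B + 3.34·ex + -1.73·ey = (2.5291,-3.1405)
θ=274°: B = A + 4.00·(cos274°, sin274°) = (0.2790, -3.9903)
θ=274°: |BD| = 11.4395
θ=274°: circle(B,3.00) ∩ circle(D,10.00): a=1.7423, h=2.4422
θ=274°:   candidates: C₊=(1.0600,-1.0937) cross=27.938; C₋=(2.7638,-5.6714) cross=-27.938
θ=274°:   branch + wants cross > 0 → take C=(1.0600,-1.0937) (cross=27.938)
θ=274°: ex = (C−B)/|BC| = (0.2603,0.9655); ey = (-0.9655,0.2603)
θ=274°: P = B + 3.34·ex + -1.73·ey = (2.8189,-1.2158)

θ=47°: 4.69 6.14
θ=70°: 4.74 5.43
θ=253°: 2.53 -3.14
θ=274°: 2.82 -1.22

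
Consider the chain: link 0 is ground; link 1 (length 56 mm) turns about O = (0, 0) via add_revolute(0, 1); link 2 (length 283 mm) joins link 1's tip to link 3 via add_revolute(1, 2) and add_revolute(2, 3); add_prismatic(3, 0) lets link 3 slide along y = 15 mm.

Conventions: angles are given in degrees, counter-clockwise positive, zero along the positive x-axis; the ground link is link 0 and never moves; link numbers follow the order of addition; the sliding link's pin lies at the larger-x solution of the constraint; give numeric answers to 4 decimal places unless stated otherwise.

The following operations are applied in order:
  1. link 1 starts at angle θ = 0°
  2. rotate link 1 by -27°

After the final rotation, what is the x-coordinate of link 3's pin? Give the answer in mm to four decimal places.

geometry: r = 56 mm, L = 283 mm, e = 15 mm; θ starts at 0°
rotate link 1 by -27°: θ ← 0° -27° = -27°
crank pin P = (r cos θ, r sin θ) = (49.896365, -25.423468)
h = r sin θ − e = -25.423468 − 15 = -40.423468
x = r cos θ + √(L² − h²) = 49.896365 + 280.098096 = 329.994461

329.9945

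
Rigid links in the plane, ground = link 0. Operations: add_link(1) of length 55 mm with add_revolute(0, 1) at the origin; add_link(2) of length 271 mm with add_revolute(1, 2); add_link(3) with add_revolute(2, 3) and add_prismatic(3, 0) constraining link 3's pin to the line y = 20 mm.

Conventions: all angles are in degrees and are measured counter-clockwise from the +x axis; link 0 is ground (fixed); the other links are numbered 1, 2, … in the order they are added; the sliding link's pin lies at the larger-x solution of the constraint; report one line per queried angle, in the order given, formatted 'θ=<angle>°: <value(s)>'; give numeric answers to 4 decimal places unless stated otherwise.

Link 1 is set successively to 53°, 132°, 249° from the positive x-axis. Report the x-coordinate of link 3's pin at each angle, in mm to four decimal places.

geometry: r = 55 mm, L = 271 mm, e = 20 mm
θ=53°: crank pin P = (r cos θ, r sin θ) = (33.099826, 43.924953)
θ=53°: h = r sin θ − e = 43.924953 − 20 = 23.924953
θ=53°: x = r cos θ + √(L² − h²) = 33.099826 + 269.941839 = 303.041666
θ=132°: crank pin P = (r cos θ, r sin θ) = (-36.802183, 40.872965)
θ=132°: h = r sin θ − e = 40.872965 − 20 = 20.872965
θ=132°: x = r cos θ + √(L² − h²) = -36.802183 + 270.194965 = 233.392782
θ=249°: crank pin P = (r cos θ, r sin θ) = (-19.710237, -51.346923)
θ=249°: h = r sin θ − e = -51.346923 − 20 = -71.346923
θ=249°: x = r cos θ + √(L² − h²) = -19.710237 + 261.439508 = 241.729271

θ=53°: 303.0417
θ=132°: 233.3928
θ=249°: 241.7293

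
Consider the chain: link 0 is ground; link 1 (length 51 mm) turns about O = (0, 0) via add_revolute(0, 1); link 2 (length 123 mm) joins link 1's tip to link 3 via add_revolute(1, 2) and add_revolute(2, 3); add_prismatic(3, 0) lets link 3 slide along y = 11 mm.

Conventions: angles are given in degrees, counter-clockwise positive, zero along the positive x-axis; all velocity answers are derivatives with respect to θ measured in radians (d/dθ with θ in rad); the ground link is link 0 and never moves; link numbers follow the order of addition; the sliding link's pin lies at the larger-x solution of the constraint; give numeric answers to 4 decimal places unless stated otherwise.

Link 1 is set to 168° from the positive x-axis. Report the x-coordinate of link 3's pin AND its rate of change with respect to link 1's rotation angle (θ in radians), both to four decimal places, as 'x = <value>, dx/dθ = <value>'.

geometry: r = 51 mm, L = 123 mm, e = 11 mm
crank pin P = (r cos θ, r sin θ) = (-49.885528, 10.603496)
h = r sin θ − e = 10.603496 − 11 = -0.396504
x = r cos θ + √(L² − h²) = -49.885528 + 122.999361 = 73.113833
dx/dθ = −r sin θ − h·r cos θ/√(L² − h²) (θ in radians; h = -0.396504) = -10.764308

x = 73.1138, dx/dθ = -10.7643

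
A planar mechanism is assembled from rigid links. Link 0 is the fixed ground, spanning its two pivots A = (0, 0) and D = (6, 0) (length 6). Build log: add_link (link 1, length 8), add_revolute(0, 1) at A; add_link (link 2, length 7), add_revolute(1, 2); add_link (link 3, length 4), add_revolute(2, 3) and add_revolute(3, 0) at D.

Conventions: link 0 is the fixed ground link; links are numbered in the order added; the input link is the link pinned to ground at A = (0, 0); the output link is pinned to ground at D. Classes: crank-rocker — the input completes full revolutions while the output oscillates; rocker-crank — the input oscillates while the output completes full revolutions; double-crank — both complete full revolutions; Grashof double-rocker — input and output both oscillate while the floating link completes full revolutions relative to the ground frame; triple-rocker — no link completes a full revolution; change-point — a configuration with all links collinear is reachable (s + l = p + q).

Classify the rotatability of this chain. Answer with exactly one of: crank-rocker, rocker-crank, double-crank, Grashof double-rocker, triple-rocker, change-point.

lengths: ground=6, input=8, coupler=7, output=4
sorted: s=4 (shortest), l=8 (longest), p+q=13
s + l = 12 vs p + q = 13
s + l < p + q (Grashof) with shortest = output link → rocker-crank

rocker-crank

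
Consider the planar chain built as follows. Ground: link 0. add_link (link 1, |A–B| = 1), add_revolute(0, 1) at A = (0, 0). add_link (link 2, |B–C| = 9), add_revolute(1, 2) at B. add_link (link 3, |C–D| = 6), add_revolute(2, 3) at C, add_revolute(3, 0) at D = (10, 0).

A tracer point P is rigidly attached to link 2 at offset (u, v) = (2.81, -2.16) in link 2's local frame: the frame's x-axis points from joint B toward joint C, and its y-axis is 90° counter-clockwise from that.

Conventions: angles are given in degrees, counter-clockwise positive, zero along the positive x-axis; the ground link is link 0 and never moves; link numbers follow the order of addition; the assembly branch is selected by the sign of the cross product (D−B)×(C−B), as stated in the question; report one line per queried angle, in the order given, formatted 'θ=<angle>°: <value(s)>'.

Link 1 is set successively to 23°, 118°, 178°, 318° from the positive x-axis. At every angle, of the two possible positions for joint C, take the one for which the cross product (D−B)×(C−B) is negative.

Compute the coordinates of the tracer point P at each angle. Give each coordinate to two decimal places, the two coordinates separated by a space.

A=(0,0), D=(10.00,0)
θ=23°: B = A + 1.00·(cos23°, sin23°) = (0.9205, 0.3907)
θ=23°: |BD| = 9.0879
θ=23°: circle(B,9.00) ∩ circle(D,6.00): a=7.0198, h=5.6323
θ=23°:   candidates: C₊=(8.1759,5.7160) cross=51.186; C₋=(7.6916,-5.5382) cross=-51.186
θ=23°:   branch - wants cross < 0 → take C=(7.6916,-5.5382) (cross=-51.186)
θ=23°: ex = (C−B)/|BC| = (0.7523,-0.6588); ey = (0.6588,0.7523)
θ=23°: P = B + 2.81·ex + -2.16·ey = (1.6117,-3.0855)
θ=118°: B = A + 1.00·(cos118°, sin118°) = (-0.4695, 0.8829)
θ=118°: |BD| = 10.5066
θ=118°: circle(B,9.00) ∩ circle(D,6.00): a=7.3948, h=5.1300
θ=118°:   candidates: C₊=(7.3303,5.3733) cross=53.899; C₋=(6.4681,-4.8503) cross=-53.899
θ=118°:   branch - wants cross < 0 → take C=(6.4681,-4.8503) (cross=-53.899)
θ=118°: ex = (C−B)/|BC| = (0.7708,-0.6370); ey = (0.6370,0.7708)
θ=118°: P = B + 2.81·ex + -2.16·ey = (0.3206,-2.5721)
θ=178°: B = A + 1.00·(cos178°, sin178°) = (-0.9994, 0.0349)
θ=178°: |BD| = 10.9994
θ=178°: circle(B,9.00) ∩ circle(D,6.00): a=7.5453, h=4.9060
θ=178°:   candidates: C₊=(6.5614,4.9169) cross=53.963; C₋=(6.5303,-4.8950) cross=-53.963
θ=178°:   branch - wants cross < 0 → take C=(6.5303,-4.8950) (cross=-53.963)
θ=178°: ex = (C−B)/|BC| = (0.8366,-0.5478); ey = (0.5478,0.8366)
θ=178°: P = B + 2.81·ex + -2.16·ey = (0.1684,-3.3114)
θ=318°: B = A + 1.00·(cos318°, sin318°) = (0.7431, -0.6691)
θ=318°: |BD| = 9.2810
θ=318°: circle(B,9.00) ∩ circle(D,6.00): a=7.0648, h=5.5757
θ=318°:   candidates: C₊=(7.3876,5.4014) cross=51.748; C₋=(8.1916,-5.7210) cross=-51.748
θ=318°:   branch - wants cross < 0 → take C=(8.1916,-5.7210) (cross=-51.748)
θ=318°: ex = (C−B)/|BC| = (0.8276,-0.5613); ey = (0.5613,0.8276)
θ=318°: P = B + 2.81·ex + -2.16·ey = (1.8563,-4.0340)

θ=23°: 1.61 -3.09
θ=118°: 0.32 -2.57
θ=178°: 0.17 -3.31
θ=318°: 1.86 -4.03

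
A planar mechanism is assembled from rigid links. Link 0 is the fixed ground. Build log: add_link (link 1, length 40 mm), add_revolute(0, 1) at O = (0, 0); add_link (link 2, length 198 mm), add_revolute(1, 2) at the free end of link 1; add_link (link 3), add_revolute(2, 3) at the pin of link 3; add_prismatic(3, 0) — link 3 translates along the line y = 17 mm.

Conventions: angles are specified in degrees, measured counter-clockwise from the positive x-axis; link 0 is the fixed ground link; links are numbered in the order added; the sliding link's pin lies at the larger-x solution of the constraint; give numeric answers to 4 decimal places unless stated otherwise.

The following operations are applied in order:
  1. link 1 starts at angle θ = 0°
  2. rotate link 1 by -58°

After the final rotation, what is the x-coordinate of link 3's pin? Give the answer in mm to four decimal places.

geometry: r = 40 mm, L = 198 mm, e = 17 mm; θ starts at 0°
rotate link 1 by -58°: θ ← 0° -58° = -58°
crank pin P = (r cos θ, r sin θ) = (21.196771, -33.921924)
h = r sin θ − e = -33.921924 − 17 = -50.921924
x = r cos θ + √(L² − h²) = 21.196771 + 191.339901 = 212.536671

212.5367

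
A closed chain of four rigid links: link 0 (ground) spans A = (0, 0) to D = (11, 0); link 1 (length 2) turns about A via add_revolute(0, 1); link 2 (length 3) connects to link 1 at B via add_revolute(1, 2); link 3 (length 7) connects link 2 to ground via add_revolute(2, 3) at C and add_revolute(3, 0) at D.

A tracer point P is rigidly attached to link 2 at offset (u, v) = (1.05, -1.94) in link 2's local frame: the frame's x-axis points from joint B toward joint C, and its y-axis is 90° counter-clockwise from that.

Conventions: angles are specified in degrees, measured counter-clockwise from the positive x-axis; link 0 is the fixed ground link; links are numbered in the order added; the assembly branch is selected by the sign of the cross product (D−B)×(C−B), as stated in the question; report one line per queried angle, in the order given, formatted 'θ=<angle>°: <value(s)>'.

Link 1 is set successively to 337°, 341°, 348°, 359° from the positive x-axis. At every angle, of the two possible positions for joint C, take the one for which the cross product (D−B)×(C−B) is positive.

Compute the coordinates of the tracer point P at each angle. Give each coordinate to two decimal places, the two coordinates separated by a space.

A=(0,0), D=(11.00,0)
θ=337°: B = A + 2.00·(cos337°, sin337°) = (1.8410, -0.7815)
θ=337°: |BD| = 9.1923
θ=337°: circle(B,3.00) ∩ circle(D,7.00): a=2.4204, h=1.7725
θ=337°:   candidates: C₊=(4.1020,1.1904) cross=16.293; C₋=(4.4033,-2.3418) cross=-16.293
θ=337°:   branch + wants cross > 0 → take C=(4.1020,1.1904) (cross=16.293)
θ=337°: ex = (C−B)/|BC| = (0.7536,0.6573); ey = (-0.6573,0.7536)
θ=337°: P = B + 1.05·ex + -1.94·ey = (3.9075,-1.5534)
θ=341°: B = A + 2.00·(cos341°, sin341°) = (1.8910, -0.6511)
θ=341°: |BD| = 9.1322
θ=341°: circle(B,3.00) ∩ circle(D,7.00): a=2.3761, h=1.8315
θ=341°:   candidates: C₊=(4.1305,1.3451) cross=16.726; C₋=(4.3916,-2.3086) cross=-16.726
θ=341°:   branch + wants cross > 0 → take C=(4.1305,1.3451) (cross=16.726)
θ=341°: ex = (C−B)/|BC| = (0.7465,0.6654); ey = (-0.6654,0.7465)
θ=341°: P = B + 1.05·ex + -1.94·ey = (3.9657,-1.4006)
θ=348°: B = A + 2.00·(cos348°, sin348°) = (1.9563, -0.4158)
θ=348°: |BD| = 9.0533
θ=348°: circle(B,3.00) ∩ circle(D,7.00): a=2.3175, h=1.9051
θ=348°:   candidates: C₊=(4.1838,1.5937) cross=17.247; C₋=(4.3588,-2.2124) cross=-17.247
θ=348°:   branch + wants cross > 0 → take C=(4.1838,1.5937) (cross=17.247)
θ=348°: ex = (C−B)/|BC| = (0.7425,0.6698); ey = (-0.6698,0.7425)
θ=348°: P = B + 1.05·ex + -1.94·ey = (4.0354,-1.1530)
θ=359°: B = A + 2.00·(cos359°, sin359°) = (1.9997, -0.0349)
θ=359°: |BD| = 9.0004
θ=359°: circle(B,3.00) ∩ circle(D,7.00): a=2.2781, h=1.9520
θ=359°:   candidates: C₊=(4.2702,1.9260) cross=17.569; C₋=(4.2853,-1.9781) cross=-17.569
θ=359°:   branch + wants cross > 0 → take C=(4.2702,1.9260) (cross=17.569)
θ=359°: ex = (C−B)/|BC| = (0.7568,0.6536); ey = (-0.6536,0.7568)
θ=359°: P = B + 1.05·ex + -1.94·ey = (4.0624,-0.8168)

θ=337°: 3.91 -1.55
θ=341°: 3.97 -1.40
θ=348°: 4.04 -1.15
θ=359°: 4.06 -0.82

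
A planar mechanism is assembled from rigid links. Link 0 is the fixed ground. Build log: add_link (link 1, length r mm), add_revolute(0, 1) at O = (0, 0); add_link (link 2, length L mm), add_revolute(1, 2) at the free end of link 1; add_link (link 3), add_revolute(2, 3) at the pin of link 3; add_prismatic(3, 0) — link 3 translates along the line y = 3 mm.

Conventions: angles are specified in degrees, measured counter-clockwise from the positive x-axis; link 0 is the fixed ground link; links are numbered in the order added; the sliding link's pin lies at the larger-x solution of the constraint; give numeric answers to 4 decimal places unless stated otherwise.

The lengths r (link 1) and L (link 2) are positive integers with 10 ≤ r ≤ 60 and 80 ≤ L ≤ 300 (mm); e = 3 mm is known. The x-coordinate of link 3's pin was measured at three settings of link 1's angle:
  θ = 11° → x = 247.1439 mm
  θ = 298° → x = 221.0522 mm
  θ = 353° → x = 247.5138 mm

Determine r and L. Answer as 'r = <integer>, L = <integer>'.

constraint per measurement: (x − r cos θ)² + (r sin θ − e)² = L²
subtracting the θ₁ and θ₂ equations cancels the r² and L² terms:
r = (x₁² − x₂²) / (2[(x₁cos θ₁ + e sin θ₁) − (x₂cos θ₂ + e sin θ₂)]) = 43.0001 → r = 43
L² = (x₁ − r cos θ₁)² + (r sin θ₁ − e)² = 42025.0059 → L = 205.0000 → L = 205
check at θ₃=353°: x = 247.5138 (printed 247.5138) ✓

r = 43, L = 205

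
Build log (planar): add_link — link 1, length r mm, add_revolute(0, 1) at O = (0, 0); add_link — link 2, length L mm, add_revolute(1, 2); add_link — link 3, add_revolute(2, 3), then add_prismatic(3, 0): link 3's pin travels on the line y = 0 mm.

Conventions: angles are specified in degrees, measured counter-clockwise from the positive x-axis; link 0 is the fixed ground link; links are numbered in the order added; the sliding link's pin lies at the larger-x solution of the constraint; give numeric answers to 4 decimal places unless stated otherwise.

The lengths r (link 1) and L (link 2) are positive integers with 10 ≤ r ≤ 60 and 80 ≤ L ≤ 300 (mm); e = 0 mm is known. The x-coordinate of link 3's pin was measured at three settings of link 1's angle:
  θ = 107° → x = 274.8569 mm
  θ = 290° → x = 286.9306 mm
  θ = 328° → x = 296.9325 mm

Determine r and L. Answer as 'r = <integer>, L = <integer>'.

constraint per measurement: (x − r cos θ)² + (r sin θ − e)² = L²
subtracting the θ₁ and θ₂ equations cancels the r² and L² terms:
r = (x₁² − x₂²) / (2[(x₁cos θ₁ + e sin θ₁) − (x₂cos θ₂ + e sin θ₂)]) = 19.0000 → r = 19
L² = (x₁ − r cos θ₁)² + (r sin θ₁ − e)² = 78961.0099 → L = 281.0000 → L = 281
check at θ₃=328°: x = 296.9325 (printed 296.9325) ✓

r = 19, L = 281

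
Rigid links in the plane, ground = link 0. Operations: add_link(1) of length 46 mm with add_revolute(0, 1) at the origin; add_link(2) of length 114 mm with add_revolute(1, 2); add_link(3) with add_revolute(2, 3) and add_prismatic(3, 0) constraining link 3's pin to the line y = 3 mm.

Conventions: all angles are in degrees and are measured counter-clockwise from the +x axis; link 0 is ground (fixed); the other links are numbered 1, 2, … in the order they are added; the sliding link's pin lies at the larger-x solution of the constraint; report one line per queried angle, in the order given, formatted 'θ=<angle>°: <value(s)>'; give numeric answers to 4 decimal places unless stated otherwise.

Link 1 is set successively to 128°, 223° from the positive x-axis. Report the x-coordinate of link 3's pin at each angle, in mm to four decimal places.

geometry: r = 46 mm, L = 114 mm, e = 3 mm
θ=128°: crank pin P = (r cos θ, r sin θ) = (-28.320428, 36.248495)
θ=128°: h = r sin θ − e = 36.248495 − 3 = 33.248495
θ=128°: x = r cos θ + √(L² − h²) = -28.320428 + 109.043742 = 80.723314
θ=223°: crank pin P = (r cos θ, r sin θ) = (-33.642270, -31.371925)
θ=223°: h = r sin θ − e = -31.371925 − 3 = -34.371925
θ=223°: x = r cos θ + √(L² − h²) = -33.642270 + 108.694852 = 75.052581

θ=128°: 80.7233
θ=223°: 75.0526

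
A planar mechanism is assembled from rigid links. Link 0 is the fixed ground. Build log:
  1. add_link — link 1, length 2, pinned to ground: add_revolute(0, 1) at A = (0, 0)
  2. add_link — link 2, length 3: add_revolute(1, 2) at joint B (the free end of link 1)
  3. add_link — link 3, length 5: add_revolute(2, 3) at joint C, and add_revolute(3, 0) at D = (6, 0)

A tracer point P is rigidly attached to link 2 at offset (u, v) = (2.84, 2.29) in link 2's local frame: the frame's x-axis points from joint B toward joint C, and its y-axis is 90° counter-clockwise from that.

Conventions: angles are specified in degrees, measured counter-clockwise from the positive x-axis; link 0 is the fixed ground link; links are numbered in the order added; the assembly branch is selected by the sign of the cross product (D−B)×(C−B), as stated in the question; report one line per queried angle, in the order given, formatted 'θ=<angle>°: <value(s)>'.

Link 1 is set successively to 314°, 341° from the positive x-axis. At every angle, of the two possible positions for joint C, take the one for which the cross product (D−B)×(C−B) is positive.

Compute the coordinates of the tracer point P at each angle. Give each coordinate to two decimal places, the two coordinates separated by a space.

A=(0,0), D=(6.00,0)
θ=314°: B = A + 2.00·(cos314°, sin314°) = (1.3893, -1.4387)
θ=314°: |BD| = 4.8299
θ=314°: circle(B,3.00) ∩ circle(D,5.00): a=0.7586, h=2.9025
θ=314°:   candidates: C₊=(1.2489,1.5580) cross=14.019; C₋=(2.9781,-3.9835) cross=-14.019
θ=314°:   branch + wants cross > 0 → take C=(1.2489,1.5580) (cross=14.019)
θ=314°: ex = (C−B)/|BC| = (-0.0468,0.9989); ey = (-0.9989,-0.0468)
θ=314°: P = B + 2.84·ex + 2.29·ey = (-1.0311,1.2911)
θ=341°: B = A + 2.00·(cos341°, sin341°) = (1.8910, -0.6511)
θ=341°: |BD| = 4.1602
θ=341°: circle(B,3.00) ∩ circle(D,5.00): a=0.1571, h=2.9959
θ=341°:   candidates: C₊=(1.5774,2.3324) cross=12.464; C₋=(2.5151,-3.5855) cross=-12.464
θ=341°:   branch + wants cross > 0 → take C=(1.5774,2.3324) (cross=12.464)
θ=341°: ex = (C−B)/|BC| = (-0.1046,0.9945); ey = (-0.9945,-0.1046)
θ=341°: P = B + 2.84·ex + 2.29·ey = (-0.6834,1.9338)

θ=314°: -1.03 1.29
θ=341°: -0.68 1.93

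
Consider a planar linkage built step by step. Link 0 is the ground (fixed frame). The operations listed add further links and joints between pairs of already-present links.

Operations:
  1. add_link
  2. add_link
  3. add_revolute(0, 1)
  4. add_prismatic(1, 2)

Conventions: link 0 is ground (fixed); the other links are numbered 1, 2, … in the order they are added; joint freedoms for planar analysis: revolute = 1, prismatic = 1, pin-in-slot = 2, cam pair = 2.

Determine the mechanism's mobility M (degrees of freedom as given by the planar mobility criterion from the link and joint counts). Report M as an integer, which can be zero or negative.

L=1 J1=0 J2=0
add link → L=2 J1=0 J2=0
add link → L=3 J1=0 J2=0
R@0,1 dof=1 J1 → L=3 J1=1 J2=0
P@1,2 dof=1 J1 → L=3 J1=2 J2=0
M=3(L−1)−2J1−J2=3·2−2·2−0=2

M = 2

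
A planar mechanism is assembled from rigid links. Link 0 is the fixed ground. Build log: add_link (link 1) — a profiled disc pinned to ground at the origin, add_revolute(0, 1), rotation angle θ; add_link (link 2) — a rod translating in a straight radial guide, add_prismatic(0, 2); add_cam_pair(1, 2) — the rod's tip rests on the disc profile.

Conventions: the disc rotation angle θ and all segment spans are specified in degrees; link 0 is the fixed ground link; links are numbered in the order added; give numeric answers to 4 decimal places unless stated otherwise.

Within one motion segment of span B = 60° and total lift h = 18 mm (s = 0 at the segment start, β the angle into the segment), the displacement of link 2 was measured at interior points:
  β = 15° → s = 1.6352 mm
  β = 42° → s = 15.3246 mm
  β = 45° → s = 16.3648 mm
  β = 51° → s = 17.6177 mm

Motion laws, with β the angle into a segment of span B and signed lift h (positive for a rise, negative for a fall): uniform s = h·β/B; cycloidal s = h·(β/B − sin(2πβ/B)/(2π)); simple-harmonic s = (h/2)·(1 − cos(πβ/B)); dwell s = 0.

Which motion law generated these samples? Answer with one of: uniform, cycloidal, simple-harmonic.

candidates at β/B = r: uniform s = h·r (linear in β); cycloidal s = h·(r − sin(2πr)/(2π)); simple-harmonic s = (h/2)(1 − cos(πr))
β=15°: printed 1.6352 | uniform 4.5000, cycloidal 1.6352, simple-harmonic 2.6360
β=42°: printed 15.3246 | uniform 12.6000, cycloidal 15.3246, simple-harmonic 14.2901
β=45°: printed 16.3648 | uniform 13.5000, cycloidal 16.3648, simple-harmonic 15.3640
β=51°: printed 17.6177 | uniform 15.3000, cycloidal 17.6177, simple-harmonic 17.0191
only one law matches every sample → cycloidal

cycloidal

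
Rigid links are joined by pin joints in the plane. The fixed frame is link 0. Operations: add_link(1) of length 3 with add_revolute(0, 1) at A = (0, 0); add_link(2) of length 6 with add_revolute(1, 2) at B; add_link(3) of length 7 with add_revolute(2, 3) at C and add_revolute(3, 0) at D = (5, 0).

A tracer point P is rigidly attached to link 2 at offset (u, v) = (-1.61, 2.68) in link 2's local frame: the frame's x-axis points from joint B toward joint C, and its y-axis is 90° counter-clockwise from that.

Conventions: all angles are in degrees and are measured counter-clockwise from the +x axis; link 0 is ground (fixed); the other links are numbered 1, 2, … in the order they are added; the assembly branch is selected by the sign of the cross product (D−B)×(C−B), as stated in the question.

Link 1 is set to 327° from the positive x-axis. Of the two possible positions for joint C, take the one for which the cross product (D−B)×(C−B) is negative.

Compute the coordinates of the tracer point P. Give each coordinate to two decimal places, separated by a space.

A=(0,0), D=(5.00,0)
B = A + 3.00·(cos327°, sin327°) = (2.5160, -1.6339)
|BD| = 2.9732
circle(B,6.00) ∩ circle(D,7.00): a=-0.6996, h=5.9591
  candidates: C₊=(-1.3433,2.9602) cross=17.717; C₋=(5.2063,-6.9970) cross=-17.717
  branch - wants cross < 0 → take C=(5.2063,-6.9970) (cross=-17.717)
ex = (C−B)/|BC| = (0.4484,-0.8938); ey = (0.8938,0.4484)
P = B + -1.61·ex + 2.68·ey = (4.1896,1.0068)

4.19 1.01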